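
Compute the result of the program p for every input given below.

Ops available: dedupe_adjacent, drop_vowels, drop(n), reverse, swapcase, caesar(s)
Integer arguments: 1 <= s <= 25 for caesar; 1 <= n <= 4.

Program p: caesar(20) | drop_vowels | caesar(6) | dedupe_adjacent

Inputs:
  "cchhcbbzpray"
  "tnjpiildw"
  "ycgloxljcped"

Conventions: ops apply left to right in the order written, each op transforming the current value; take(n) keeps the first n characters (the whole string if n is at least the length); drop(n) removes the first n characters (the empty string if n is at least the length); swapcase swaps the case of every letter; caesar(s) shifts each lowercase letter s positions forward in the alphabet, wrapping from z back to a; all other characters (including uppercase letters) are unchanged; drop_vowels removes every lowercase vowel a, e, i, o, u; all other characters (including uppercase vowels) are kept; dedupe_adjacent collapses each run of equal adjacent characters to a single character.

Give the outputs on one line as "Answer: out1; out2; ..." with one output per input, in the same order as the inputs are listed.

"chcbzpry"; "tnjpildw"; "yclxljcped"

Execution, op by op:
  "cchhcbbzpray" -> "wwbbwvvtjlus" -> "wwbbwvvtjls" -> "cchhcbbzpry" -> "chcbzpry"
  "tnjpiildw" -> "nhdjccfxq" -> "nhdjccfxq" -> "tnjpiildw" -> "tnjpildw"
  "ycgloxljcped" -> "swafirfdwjyx" -> "swfrfdwjyx" -> "yclxljcped" -> "yclxljcped"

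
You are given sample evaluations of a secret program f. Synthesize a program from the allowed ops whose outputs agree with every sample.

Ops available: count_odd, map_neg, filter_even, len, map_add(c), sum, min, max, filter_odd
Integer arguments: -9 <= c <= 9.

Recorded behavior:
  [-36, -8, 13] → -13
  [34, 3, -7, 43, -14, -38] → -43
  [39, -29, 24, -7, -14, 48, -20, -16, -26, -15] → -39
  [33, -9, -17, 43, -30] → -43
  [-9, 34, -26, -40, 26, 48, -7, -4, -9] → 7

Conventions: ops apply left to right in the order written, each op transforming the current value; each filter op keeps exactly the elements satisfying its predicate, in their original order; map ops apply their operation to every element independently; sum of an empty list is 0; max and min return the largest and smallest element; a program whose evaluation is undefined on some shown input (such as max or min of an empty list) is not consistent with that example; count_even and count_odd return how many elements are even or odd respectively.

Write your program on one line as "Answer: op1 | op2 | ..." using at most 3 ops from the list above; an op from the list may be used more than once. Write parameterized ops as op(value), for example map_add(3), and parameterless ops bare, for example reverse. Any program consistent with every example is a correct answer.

filter_odd | map_neg | min

Check, running the answer program on each example:
  [-36, -8, 13] -> [13] -> [-13] -> -13
  [34, 3, -7, 43, -14, -38] -> [3, -7, 43] -> [-3, 7, -43] -> -43
  [39, -29, 24, -7, -14, 48, -20, -16, -26, -15] -> [39, -29, -7, -15] -> [-39, 29, 7, 15] -> -39
  [33, -9, -17, 43, -30] -> [33, -9, -17, 43] -> [-33, 9, 17, -43] -> -43
  [-9, 34, -26, -40, 26, 48, -7, -4, -9] -> [-9, -7, -9] -> [9, 7, 9] -> 7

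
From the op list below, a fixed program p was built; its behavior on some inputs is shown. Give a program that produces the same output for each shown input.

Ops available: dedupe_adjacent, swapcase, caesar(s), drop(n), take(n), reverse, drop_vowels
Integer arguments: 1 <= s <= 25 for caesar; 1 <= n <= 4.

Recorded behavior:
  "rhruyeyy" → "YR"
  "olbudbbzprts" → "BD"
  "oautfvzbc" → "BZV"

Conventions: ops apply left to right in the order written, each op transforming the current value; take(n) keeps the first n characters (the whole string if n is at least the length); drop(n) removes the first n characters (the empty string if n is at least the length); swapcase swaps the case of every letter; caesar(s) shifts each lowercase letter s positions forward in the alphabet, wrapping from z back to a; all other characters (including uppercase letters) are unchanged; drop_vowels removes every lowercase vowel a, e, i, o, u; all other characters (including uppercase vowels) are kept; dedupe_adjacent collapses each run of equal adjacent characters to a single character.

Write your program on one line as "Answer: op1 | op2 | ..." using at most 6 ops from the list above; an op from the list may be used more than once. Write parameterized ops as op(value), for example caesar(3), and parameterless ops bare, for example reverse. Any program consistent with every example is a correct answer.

drop_vowels | drop(2) | take(3) | reverse | dedupe_adjacent | swapcase

Check, running the answer program on each example:
  "rhruyeyy" -> "rhryyy" -> "ryyy" -> "ryy" -> "yyr" -> "yr" -> "YR"
  "olbudbbzprts" -> "lbdbbzprts" -> "dbbzprts" -> "dbb" -> "bbd" -> "bd" -> "BD"
  "oautfvzbc" -> "tfvzbc" -> "vzbc" -> "vzb" -> "bzv" -> "bzv" -> "BZV"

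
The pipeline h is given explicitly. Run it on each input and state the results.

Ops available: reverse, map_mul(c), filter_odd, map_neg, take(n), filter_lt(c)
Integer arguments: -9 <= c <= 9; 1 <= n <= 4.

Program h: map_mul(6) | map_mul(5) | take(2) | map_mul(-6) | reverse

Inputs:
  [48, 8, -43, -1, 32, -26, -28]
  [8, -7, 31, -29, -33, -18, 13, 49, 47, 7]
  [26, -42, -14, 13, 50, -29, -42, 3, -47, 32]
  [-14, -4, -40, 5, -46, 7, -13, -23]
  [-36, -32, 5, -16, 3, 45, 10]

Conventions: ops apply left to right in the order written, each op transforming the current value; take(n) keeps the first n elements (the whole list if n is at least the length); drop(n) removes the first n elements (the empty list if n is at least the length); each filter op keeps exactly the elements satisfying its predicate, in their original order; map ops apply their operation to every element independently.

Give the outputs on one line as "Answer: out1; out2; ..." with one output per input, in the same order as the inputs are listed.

[-1440, -8640]; [1260, -1440]; [7560, -4680]; [720, 2520]; [5760, 6480]

Execution, op by op:
  [48, 8, -43, -1, 32, -26, -28] -> [288, 48, -258, -6, 192, -156, -168] -> [1440, 240, -1290, -30, 960, -780, -840] -> [1440, 240] -> [-8640, -1440] -> [-1440, -8640]
  [8, -7, 31, -29, -33, -18, 13, 49, 47, 7] -> [48, -42, 186, -174, -198, -108, 78, 294, 282, 42] -> [240, -210, 930, -870, -990, -540, 390, 1470, 1410, 210] -> [240, -210] -> [-1440, 1260] -> [1260, -1440]
  [26, -42, -14, 13, 50, -29, -42, 3, -47, 32] -> [156, -252, -84, 78, 300, -174, -252, 18, -282, 192] -> [780, -1260, -420, 390, 1500, -870, -1260, 90, -1410, 960] -> [780, -1260] -> [-4680, 7560] -> [7560, -4680]
  [-14, -4, -40, 5, -46, 7, -13, -23] -> [-84, -24, -240, 30, -276, 42, -78, -138] -> [-420, -120, -1200, 150, -1380, 210, -390, -690] -> [-420, -120] -> [2520, 720] -> [720, 2520]
  [-36, -32, 5, -16, 3, 45, 10] -> [-216, -192, 30, -96, 18, 270, 60] -> [-1080, -960, 150, -480, 90, 1350, 300] -> [-1080, -960] -> [6480, 5760] -> [5760, 6480]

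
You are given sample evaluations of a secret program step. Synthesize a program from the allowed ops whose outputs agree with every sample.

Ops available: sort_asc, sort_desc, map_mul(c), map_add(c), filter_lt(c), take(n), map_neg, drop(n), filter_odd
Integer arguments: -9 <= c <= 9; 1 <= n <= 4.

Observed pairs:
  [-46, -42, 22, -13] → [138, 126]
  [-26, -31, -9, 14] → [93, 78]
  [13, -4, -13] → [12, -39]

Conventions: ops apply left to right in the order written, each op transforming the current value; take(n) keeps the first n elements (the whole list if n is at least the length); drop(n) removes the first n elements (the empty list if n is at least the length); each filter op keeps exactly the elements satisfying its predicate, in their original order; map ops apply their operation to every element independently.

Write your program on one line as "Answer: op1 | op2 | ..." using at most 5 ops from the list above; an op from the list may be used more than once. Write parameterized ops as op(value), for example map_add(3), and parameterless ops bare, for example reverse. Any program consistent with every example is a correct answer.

map_mul(-3) | take(2) | sort_asc | sort_desc

Check, running the answer program on each example:
  [-46, -42, 22, -13] -> [138, 126, -66, 39] -> [138, 126] -> [126, 138] -> [138, 126]
  [-26, -31, -9, 14] -> [78, 93, 27, -42] -> [78, 93] -> [78, 93] -> [93, 78]
  [13, -4, -13] -> [-39, 12, 39] -> [-39, 12] -> [-39, 12] -> [12, -39]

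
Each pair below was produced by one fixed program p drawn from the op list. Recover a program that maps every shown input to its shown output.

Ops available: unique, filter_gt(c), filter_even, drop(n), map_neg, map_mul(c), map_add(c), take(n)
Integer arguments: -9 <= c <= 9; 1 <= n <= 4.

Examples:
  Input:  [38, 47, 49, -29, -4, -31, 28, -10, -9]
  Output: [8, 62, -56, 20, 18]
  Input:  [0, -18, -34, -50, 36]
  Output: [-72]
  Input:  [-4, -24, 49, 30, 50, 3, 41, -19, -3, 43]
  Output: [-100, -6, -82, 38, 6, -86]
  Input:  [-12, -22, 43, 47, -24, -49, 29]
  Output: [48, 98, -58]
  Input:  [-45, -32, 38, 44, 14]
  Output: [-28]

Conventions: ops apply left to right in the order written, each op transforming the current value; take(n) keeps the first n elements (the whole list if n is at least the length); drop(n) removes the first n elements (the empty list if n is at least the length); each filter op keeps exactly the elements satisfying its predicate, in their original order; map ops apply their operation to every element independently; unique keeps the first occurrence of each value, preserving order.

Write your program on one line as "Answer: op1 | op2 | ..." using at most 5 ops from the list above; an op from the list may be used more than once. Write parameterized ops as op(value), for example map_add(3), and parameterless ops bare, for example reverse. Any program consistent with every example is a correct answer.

map_mul(2) | map_mul(-1) | drop(1) | drop(3)

Check, running the answer program on each example:
  [38, 47, 49, -29, -4, -31, 28, -10, -9] -> [76, 94, 98, -58, -8, -62, 56, -20, -18] -> [-76, -94, -98, 58, 8, 62, -56, 20, 18] -> [-94, -98, 58, 8, 62, -56, 20, 18] -> [8, 62, -56, 20, 18]
  [0, -18, -34, -50, 36] -> [0, -36, -68, -100, 72] -> [0, 36, 68, 100, -72] -> [36, 68, 100, -72] -> [-72]
  [-4, -24, 49, 30, 50, 3, 41, -19, -3, 43] -> [-8, -48, 98, 60, 100, 6, 82, -38, -6, 86] -> [8, 48, -98, -60, -100, -6, -82, 38, 6, -86] -> [48, -98, -60, -100, -6, -82, 38, 6, -86] -> [-100, -6, -82, 38, 6, -86]
  [-12, -22, 43, 47, -24, -49, 29] -> [-24, -44, 86, 94, -48, -98, 58] -> [24, 44, -86, -94, 48, 98, -58] -> [44, -86, -94, 48, 98, -58] -> [48, 98, -58]
  [-45, -32, 38, 44, 14] -> [-90, -64, 76, 88, 28] -> [90, 64, -76, -88, -28] -> [64, -76, -88, -28] -> [-28]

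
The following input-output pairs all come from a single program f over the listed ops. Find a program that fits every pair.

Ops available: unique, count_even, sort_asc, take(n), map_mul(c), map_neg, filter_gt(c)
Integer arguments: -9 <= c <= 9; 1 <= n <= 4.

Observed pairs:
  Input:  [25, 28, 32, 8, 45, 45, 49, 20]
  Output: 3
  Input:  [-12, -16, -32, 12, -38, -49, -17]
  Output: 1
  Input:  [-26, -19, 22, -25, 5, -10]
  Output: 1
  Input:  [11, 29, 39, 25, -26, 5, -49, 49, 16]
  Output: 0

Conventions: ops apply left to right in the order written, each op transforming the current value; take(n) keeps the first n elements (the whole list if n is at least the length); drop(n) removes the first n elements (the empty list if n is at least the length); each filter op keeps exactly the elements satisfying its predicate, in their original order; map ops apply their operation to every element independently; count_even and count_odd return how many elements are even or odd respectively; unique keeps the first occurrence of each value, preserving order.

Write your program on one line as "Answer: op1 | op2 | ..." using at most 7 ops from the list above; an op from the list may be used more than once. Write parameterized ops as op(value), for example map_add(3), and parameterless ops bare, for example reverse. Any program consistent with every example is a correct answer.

filter_gt(-6) | map_neg | take(4) | sort_asc | map_mul(-1) | count_even

Check, running the answer program on each example:
  [25, 28, 32, 8, 45, 45, 49, 20] -> [25, 28, 32, 8, 45, 45, 49, 20] -> [-25, -28, -32, -8, -45, -45, -49, -20] -> [-25, -28, -32, -8] -> [-32, -28, -25, -8] -> [32, 28, 25, 8] -> 3
  [-12, -16, -32, 12, -38, -49, -17] -> [12] -> [-12] -> [-12] -> [-12] -> [12] -> 1
  [-26, -19, 22, -25, 5, -10] -> [22, 5] -> [-22, -5] -> [-22, -5] -> [-22, -5] -> [22, 5] -> 1
  [11, 29, 39, 25, -26, 5, -49, 49, 16] -> [11, 29, 39, 25, 5, 49, 16] -> [-11, -29, -39, -25, -5, -49, -16] -> [-11, -29, -39, -25] -> [-39, -29, -25, -11] -> [39, 29, 25, 11] -> 0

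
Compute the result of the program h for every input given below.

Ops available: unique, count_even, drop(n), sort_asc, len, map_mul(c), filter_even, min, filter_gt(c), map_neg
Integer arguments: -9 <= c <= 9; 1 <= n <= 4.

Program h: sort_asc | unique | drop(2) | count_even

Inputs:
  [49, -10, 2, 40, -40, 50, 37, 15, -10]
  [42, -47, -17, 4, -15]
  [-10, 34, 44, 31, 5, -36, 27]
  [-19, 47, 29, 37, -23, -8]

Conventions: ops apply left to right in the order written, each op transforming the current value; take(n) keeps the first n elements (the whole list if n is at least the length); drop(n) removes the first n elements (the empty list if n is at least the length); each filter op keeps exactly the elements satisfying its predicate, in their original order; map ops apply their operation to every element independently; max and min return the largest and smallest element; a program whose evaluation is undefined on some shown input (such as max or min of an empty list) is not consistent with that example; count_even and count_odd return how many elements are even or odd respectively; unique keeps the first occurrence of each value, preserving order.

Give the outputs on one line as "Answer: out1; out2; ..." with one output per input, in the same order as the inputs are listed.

Execution, op by op:
  [49, -10, 2, 40, -40, 50, 37, 15, -10] -> [-40, -10, -10, 2, 15, 37, 40, 49, 50] -> [-40, -10, 2, 15, 37, 40, 49, 50] -> [2, 15, 37, 40, 49, 50] -> 3
  [42, -47, -17, 4, -15] -> [-47, -17, -15, 4, 42] -> [-47, -17, -15, 4, 42] -> [-15, 4, 42] -> 2
  [-10, 34, 44, 31, 5, -36, 27] -> [-36, -10, 5, 27, 31, 34, 44] -> [-36, -10, 5, 27, 31, 34, 44] -> [5, 27, 31, 34, 44] -> 2
  [-19, 47, 29, 37, -23, -8] -> [-23, -19, -8, 29, 37, 47] -> [-23, -19, -8, 29, 37, 47] -> [-8, 29, 37, 47] -> 1

3; 2; 2; 1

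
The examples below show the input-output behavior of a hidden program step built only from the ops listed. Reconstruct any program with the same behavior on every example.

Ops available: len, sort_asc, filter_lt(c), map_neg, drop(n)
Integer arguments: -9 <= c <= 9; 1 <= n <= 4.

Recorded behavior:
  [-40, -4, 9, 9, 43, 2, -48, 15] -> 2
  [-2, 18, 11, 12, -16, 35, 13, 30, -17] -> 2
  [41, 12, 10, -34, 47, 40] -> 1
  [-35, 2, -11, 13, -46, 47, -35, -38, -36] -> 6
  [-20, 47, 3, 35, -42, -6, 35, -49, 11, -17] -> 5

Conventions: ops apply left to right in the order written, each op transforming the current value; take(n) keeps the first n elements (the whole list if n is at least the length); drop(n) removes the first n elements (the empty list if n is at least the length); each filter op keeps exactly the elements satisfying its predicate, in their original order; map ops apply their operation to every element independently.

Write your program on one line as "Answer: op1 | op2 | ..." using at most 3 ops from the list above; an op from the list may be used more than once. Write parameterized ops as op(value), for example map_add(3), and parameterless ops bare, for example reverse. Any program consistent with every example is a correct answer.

filter_lt(-5) | len

Check, running the answer program on each example:
  [-40, -4, 9, 9, 43, 2, -48, 15] -> [-40, -48] -> 2
  [-2, 18, 11, 12, -16, 35, 13, 30, -17] -> [-16, -17] -> 2
  [41, 12, 10, -34, 47, 40] -> [-34] -> 1
  [-35, 2, -11, 13, -46, 47, -35, -38, -36] -> [-35, -11, -46, -35, -38, -36] -> 6
  [-20, 47, 3, 35, -42, -6, 35, -49, 11, -17] -> [-20, -42, -6, -49, -17] -> 5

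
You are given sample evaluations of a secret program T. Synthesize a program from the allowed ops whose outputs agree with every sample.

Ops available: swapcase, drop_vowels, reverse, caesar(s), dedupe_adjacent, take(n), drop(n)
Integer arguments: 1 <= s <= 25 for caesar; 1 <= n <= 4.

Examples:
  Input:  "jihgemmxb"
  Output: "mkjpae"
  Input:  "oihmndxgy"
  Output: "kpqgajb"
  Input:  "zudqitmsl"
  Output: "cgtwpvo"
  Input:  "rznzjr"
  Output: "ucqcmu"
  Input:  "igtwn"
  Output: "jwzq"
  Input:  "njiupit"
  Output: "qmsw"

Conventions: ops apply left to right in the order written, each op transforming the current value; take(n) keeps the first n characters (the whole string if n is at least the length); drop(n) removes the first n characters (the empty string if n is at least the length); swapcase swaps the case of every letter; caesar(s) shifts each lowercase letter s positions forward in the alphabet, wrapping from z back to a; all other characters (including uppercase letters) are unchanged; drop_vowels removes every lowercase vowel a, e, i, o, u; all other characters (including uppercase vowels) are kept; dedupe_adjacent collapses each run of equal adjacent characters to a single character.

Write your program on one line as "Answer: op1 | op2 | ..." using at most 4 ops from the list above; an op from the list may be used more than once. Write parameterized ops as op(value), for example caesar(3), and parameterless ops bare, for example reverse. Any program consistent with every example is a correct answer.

dedupe_adjacent | drop_vowels | caesar(3)

Check, running the answer program on each example:
  "jihgemmxb" -> "jihgemxb" -> "jhgmxb" -> "mkjpae"
  "oihmndxgy" -> "oihmndxgy" -> "hmndxgy" -> "kpqgajb"
  "zudqitmsl" -> "zudqitmsl" -> "zdqtmsl" -> "cgtwpvo"
  "rznzjr" -> "rznzjr" -> "rznzjr" -> "ucqcmu"
  "igtwn" -> "igtwn" -> "gtwn" -> "jwzq"
  "njiupit" -> "njiupit" -> "njpt" -> "qmsw"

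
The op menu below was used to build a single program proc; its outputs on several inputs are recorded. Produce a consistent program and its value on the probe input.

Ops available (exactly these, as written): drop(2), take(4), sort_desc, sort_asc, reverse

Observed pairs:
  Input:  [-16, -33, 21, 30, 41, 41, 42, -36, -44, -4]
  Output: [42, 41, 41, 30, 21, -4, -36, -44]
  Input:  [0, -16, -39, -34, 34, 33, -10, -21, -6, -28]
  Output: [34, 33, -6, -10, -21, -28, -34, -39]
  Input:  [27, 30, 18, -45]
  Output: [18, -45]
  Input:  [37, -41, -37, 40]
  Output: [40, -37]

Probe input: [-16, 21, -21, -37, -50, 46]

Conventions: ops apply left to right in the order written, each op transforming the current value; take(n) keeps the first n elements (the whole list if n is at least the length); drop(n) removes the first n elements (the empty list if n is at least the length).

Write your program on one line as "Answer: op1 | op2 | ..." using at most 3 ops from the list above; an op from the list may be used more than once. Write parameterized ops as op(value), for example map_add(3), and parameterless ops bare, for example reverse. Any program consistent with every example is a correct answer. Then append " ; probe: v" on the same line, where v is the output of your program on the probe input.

drop(2) | sort_desc ; probe: [46, -21, -37, -50]

Check, running the answer program on each example:
  [-16, -33, 21, 30, 41, 41, 42, -36, -44, -4] -> [21, 30, 41, 41, 42, -36, -44, -4] -> [42, 41, 41, 30, 21, -4, -36, -44]
  [0, -16, -39, -34, 34, 33, -10, -21, -6, -28] -> [-39, -34, 34, 33, -10, -21, -6, -28] -> [34, 33, -6, -10, -21, -28, -34, -39]
  [27, 30, 18, -45] -> [18, -45] -> [18, -45]
  [37, -41, -37, 40] -> [-37, 40] -> [40, -37]
  probe: [-16, 21, -21, -37, -50, 46] -> [-21, -37, -50, 46] -> [46, -21, -37, -50]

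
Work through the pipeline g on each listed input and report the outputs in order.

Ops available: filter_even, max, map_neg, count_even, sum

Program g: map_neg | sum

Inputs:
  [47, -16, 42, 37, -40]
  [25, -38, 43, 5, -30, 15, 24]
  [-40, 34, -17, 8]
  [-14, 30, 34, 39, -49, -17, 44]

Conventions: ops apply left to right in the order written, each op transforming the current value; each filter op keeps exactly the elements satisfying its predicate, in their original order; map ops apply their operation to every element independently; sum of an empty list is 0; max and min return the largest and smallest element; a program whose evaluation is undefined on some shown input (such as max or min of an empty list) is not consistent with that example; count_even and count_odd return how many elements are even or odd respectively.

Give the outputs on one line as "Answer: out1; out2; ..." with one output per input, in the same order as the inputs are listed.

Execution, op by op:
  [47, -16, 42, 37, -40] -> [-47, 16, -42, -37, 40] -> -70
  [25, -38, 43, 5, -30, 15, 24] -> [-25, 38, -43, -5, 30, -15, -24] -> -44
  [-40, 34, -17, 8] -> [40, -34, 17, -8] -> 15
  [-14, 30, 34, 39, -49, -17, 44] -> [14, -30, -34, -39, 49, 17, -44] -> -67

-70; -44; 15; -67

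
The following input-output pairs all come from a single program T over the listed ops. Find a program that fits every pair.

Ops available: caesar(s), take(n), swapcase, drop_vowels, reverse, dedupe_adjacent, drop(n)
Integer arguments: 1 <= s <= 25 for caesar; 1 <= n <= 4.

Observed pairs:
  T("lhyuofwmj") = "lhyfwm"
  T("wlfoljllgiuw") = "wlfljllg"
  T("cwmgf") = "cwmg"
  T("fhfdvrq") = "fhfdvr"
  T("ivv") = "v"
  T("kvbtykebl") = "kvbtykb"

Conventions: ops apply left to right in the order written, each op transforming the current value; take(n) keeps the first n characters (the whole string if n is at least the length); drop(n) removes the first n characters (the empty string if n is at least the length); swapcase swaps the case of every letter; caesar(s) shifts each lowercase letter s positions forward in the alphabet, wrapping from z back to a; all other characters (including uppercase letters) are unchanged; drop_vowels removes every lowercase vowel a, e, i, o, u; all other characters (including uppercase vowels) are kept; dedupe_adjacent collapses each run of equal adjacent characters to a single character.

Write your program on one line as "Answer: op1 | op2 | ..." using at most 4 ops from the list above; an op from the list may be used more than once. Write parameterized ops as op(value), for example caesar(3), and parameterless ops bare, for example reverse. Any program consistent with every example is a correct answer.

reverse | drop(1) | drop_vowels | reverse

Check, running the answer program on each example:
  "lhyuofwmj" -> "jmwfouyhl" -> "mwfouyhl" -> "mwfyhl" -> "lhyfwm"
  "wlfoljllgiuw" -> "wuiglljloflw" -> "uiglljloflw" -> "glljlflw" -> "wlfljllg"
  "cwmgf" -> "fgmwc" -> "gmwc" -> "gmwc" -> "cwmg"
  "fhfdvrq" -> "qrvdfhf" -> "rvdfhf" -> "rvdfhf" -> "fhfdvr"
  "ivv" -> "vvi" -> "vi" -> "v" -> "v"
  "kvbtykebl" -> "lbekytbvk" -> "bekytbvk" -> "bkytbvk" -> "kvbtykb"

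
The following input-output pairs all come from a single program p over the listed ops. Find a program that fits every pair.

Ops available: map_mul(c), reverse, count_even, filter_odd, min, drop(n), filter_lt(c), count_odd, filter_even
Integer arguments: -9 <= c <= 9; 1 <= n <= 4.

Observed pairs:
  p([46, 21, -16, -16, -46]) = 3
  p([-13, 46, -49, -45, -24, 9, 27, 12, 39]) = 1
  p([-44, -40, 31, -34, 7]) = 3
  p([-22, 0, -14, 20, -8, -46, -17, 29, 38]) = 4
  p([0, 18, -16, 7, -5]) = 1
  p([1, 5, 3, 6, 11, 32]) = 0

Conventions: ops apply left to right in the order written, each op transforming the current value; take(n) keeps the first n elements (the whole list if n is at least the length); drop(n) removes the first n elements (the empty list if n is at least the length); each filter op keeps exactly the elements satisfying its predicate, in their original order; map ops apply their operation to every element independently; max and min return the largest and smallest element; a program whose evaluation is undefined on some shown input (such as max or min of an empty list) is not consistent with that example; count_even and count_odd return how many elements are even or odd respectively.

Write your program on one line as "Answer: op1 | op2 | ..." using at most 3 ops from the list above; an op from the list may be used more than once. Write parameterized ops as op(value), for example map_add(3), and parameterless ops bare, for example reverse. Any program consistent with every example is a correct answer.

filter_lt(3) | filter_lt(-3) | count_even

Check, running the answer program on each example:
  [46, 21, -16, -16, -46] -> [-16, -16, -46] -> [-16, -16, -46] -> 3
  [-13, 46, -49, -45, -24, 9, 27, 12, 39] -> [-13, -49, -45, -24] -> [-13, -49, -45, -24] -> 1
  [-44, -40, 31, -34, 7] -> [-44, -40, -34] -> [-44, -40, -34] -> 3
  [-22, 0, -14, 20, -8, -46, -17, 29, 38] -> [-22, 0, -14, -8, -46, -17] -> [-22, -14, -8, -46, -17] -> 4
  [0, 18, -16, 7, -5] -> [0, -16, -5] -> [-16, -5] -> 1
  [1, 5, 3, 6, 11, 32] -> [1] -> [] -> 0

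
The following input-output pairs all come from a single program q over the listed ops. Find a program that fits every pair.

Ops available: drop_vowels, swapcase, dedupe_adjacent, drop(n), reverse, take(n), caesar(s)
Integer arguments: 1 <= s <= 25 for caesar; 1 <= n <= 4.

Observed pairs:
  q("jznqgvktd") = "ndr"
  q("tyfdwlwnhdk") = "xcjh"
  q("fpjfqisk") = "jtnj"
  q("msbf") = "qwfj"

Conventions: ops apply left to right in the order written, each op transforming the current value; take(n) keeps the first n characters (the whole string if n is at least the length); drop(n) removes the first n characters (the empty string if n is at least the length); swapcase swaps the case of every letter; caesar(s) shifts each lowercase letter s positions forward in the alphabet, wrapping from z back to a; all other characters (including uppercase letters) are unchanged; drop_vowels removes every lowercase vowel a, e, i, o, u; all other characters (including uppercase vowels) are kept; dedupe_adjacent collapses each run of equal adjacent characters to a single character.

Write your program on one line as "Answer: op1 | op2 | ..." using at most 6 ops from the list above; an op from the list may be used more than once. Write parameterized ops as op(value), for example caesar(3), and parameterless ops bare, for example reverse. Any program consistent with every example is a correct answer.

take(4) | reverse | caesar(4) | reverse | drop_vowels

Check, running the answer program on each example:
  "jznqgvktd" -> "jznq" -> "qnzj" -> "urdn" -> "ndru" -> "ndr"
  "tyfdwlwnhdk" -> "tyfd" -> "dfyt" -> "hjcx" -> "xcjh" -> "xcjh"
  "fpjfqisk" -> "fpjf" -> "fjpf" -> "jntj" -> "jtnj" -> "jtnj"
  "msbf" -> "msbf" -> "fbsm" -> "jfwq" -> "qwfj" -> "qwfj"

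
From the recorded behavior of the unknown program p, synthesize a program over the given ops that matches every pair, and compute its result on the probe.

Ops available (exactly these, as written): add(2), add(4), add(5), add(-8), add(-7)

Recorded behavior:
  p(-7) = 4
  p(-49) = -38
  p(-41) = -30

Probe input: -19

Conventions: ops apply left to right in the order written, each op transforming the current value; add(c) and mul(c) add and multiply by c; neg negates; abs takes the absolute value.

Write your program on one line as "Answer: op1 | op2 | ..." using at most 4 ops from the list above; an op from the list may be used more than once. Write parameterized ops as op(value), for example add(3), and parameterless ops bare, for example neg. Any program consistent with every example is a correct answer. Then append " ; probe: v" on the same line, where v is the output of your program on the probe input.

add(2) | add(5) | add(4) ; probe: -8

Check, running the answer program on each example:
  -7 -> -5 -> 0 -> 4
  -49 -> -47 -> -42 -> -38
  -41 -> -39 -> -34 -> -30
  probe: -19 -> -17 -> -12 -> -8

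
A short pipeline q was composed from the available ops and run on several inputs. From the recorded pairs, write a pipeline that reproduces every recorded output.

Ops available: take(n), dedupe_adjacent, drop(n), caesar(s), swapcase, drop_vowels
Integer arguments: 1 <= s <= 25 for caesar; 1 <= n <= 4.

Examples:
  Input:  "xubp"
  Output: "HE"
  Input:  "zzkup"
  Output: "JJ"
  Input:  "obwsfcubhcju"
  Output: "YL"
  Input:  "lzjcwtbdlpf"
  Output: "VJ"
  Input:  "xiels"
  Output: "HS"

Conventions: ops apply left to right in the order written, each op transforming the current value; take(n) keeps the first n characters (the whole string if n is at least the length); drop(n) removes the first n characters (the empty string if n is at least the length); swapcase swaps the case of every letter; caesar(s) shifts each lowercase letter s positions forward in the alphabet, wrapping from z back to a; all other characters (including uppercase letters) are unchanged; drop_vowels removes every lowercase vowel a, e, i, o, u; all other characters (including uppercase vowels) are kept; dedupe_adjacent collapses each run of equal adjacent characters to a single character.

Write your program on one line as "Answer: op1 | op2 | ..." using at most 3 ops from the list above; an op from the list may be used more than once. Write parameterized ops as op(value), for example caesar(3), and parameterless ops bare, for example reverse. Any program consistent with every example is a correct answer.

take(2) | caesar(10) | swapcase

Check, running the answer program on each example:
  "xubp" -> "xu" -> "he" -> "HE"
  "zzkup" -> "zz" -> "jj" -> "JJ"
  "obwsfcubhcju" -> "ob" -> "yl" -> "YL"
  "lzjcwtbdlpf" -> "lz" -> "vj" -> "VJ"
  "xiels" -> "xi" -> "hs" -> "HS"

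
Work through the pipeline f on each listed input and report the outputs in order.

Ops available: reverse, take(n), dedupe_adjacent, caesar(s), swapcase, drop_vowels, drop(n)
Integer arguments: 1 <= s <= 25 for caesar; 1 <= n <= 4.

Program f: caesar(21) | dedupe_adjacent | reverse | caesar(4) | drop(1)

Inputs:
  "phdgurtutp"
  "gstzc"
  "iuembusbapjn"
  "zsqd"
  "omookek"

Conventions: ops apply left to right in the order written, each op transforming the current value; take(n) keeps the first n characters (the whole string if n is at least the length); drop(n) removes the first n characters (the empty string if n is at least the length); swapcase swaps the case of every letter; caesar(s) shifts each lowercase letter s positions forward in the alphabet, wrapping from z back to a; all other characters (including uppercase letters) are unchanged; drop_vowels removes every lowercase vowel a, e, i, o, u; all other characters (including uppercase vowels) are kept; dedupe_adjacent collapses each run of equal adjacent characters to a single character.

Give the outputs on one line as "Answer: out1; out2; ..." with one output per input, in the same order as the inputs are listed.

Execution, op by op:
  "phdgurtutp" -> "kcybpmopok" -> "kcybpmopok" -> "kopompbyck" -> "ostsqtfcgo" -> "stsqtfcgo"
  "gstzc" -> "bnoux" -> "bnoux" -> "xuonb" -> "bysrf" -> "ysrf"
  "iuembusbapjn" -> "dpzhwpnwvkei" -> "dpzhwpnwvkei" -> "iekvwnpwhzpd" -> "miozartaldth" -> "iozartaldth"
  "zsqd" -> "unly" -> "unly" -> "ylnu" -> "cpry" -> "pry"
  "omookek" -> "jhjjfzf" -> "jhjfzf" -> "fzfjhj" -> "jdjnln" -> "djnln"

"stsqtfcgo"; "ysrf"; "iozartaldth"; "pry"; "djnln"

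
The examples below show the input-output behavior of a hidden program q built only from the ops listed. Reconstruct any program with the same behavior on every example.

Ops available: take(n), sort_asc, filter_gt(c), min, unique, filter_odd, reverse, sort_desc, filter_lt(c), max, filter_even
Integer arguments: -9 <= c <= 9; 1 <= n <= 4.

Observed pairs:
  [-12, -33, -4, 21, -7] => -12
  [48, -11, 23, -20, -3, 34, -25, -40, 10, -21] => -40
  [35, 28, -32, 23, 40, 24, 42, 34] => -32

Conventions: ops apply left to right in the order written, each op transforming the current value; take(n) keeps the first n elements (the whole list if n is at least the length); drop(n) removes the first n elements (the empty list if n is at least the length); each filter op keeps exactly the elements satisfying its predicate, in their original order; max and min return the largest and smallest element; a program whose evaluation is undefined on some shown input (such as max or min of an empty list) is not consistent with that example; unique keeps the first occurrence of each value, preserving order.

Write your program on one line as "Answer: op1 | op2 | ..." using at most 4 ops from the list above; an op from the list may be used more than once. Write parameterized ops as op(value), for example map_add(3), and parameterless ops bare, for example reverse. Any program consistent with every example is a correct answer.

filter_even | sort_asc | take(4) | min

Check, running the answer program on each example:
  [-12, -33, -4, 21, -7] -> [-12, -4] -> [-12, -4] -> [-12, -4] -> -12
  [48, -11, 23, -20, -3, 34, -25, -40, 10, -21] -> [48, -20, 34, -40, 10] -> [-40, -20, 10, 34, 48] -> [-40, -20, 10, 34] -> -40
  [35, 28, -32, 23, 40, 24, 42, 34] -> [28, -32, 40, 24, 42, 34] -> [-32, 24, 28, 34, 40, 42] -> [-32, 24, 28, 34] -> -32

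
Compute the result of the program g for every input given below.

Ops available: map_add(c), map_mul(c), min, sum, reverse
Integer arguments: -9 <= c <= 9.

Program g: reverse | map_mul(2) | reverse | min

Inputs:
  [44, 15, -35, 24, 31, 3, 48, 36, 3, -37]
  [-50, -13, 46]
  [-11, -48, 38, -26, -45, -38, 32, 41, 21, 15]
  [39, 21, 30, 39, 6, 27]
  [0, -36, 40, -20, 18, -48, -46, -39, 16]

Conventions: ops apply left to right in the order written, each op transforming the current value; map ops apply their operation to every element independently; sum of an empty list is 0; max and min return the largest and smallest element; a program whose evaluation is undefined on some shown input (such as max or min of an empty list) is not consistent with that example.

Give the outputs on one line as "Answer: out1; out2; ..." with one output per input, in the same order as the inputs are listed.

Execution, op by op:
  [44, 15, -35, 24, 31, 3, 48, 36, 3, -37] -> [-37, 3, 36, 48, 3, 31, 24, -35, 15, 44] -> [-74, 6, 72, 96, 6, 62, 48, -70, 30, 88] -> [88, 30, -70, 48, 62, 6, 96, 72, 6, -74] -> -74
  [-50, -13, 46] -> [46, -13, -50] -> [92, -26, -100] -> [-100, -26, 92] -> -100
  [-11, -48, 38, -26, -45, -38, 32, 41, 21, 15] -> [15, 21, 41, 32, -38, -45, -26, 38, -48, -11] -> [30, 42, 82, 64, -76, -90, -52, 76, -96, -22] -> [-22, -96, 76, -52, -90, -76, 64, 82, 42, 30] -> -96
  [39, 21, 30, 39, 6, 27] -> [27, 6, 39, 30, 21, 39] -> [54, 12, 78, 60, 42, 78] -> [78, 42, 60, 78, 12, 54] -> 12
  [0, -36, 40, -20, 18, -48, -46, -39, 16] -> [16, -39, -46, -48, 18, -20, 40, -36, 0] -> [32, -78, -92, -96, 36, -40, 80, -72, 0] -> [0, -72, 80, -40, 36, -96, -92, -78, 32] -> -96

-74; -100; -96; 12; -96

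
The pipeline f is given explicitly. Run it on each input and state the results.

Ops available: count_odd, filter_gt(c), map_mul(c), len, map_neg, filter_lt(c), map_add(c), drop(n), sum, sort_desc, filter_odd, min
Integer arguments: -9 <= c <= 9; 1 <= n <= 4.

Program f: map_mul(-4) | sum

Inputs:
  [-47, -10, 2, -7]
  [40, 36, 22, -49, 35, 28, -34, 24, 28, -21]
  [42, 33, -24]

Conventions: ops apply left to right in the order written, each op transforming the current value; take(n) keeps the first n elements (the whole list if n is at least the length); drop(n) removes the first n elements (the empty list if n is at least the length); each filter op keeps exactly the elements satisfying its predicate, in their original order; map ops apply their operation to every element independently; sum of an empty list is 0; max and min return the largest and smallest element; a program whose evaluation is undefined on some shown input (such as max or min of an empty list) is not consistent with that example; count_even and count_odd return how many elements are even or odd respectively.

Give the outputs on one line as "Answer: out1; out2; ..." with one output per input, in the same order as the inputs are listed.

248; -436; -204

Execution, op by op:
  [-47, -10, 2, -7] -> [188, 40, -8, 28] -> 248
  [40, 36, 22, -49, 35, 28, -34, 24, 28, -21] -> [-160, -144, -88, 196, -140, -112, 136, -96, -112, 84] -> -436
  [42, 33, -24] -> [-168, -132, 96] -> -204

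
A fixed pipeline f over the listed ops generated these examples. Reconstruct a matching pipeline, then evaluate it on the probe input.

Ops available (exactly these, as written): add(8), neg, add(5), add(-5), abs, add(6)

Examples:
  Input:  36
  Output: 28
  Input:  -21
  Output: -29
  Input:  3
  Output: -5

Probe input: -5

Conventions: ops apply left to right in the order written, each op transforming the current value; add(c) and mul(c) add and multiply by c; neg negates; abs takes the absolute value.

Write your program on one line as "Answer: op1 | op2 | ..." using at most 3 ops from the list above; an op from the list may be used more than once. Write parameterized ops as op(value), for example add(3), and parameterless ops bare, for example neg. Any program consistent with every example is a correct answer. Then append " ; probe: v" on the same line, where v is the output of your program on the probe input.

neg | add(8) | neg ; probe: -13

Check, running the answer program on each example:
  36 -> -36 -> -28 -> 28
  -21 -> 21 -> 29 -> -29
  3 -> -3 -> 5 -> -5
  probe: -5 -> 5 -> 13 -> -13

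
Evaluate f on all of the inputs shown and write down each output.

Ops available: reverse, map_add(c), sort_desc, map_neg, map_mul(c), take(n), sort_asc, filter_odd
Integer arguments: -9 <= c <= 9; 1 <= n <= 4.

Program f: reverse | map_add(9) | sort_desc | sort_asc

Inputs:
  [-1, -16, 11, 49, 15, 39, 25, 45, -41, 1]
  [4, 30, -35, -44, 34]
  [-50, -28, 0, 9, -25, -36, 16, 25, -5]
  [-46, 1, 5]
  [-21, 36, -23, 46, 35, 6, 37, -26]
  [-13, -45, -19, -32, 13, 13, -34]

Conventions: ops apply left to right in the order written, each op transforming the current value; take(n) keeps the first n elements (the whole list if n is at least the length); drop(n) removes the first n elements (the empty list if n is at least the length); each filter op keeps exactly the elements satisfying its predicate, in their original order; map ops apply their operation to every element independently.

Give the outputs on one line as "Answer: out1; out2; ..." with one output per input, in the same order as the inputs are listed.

Execution, op by op:
  [-1, -16, 11, 49, 15, 39, 25, 45, -41, 1] -> [1, -41, 45, 25, 39, 15, 49, 11, -16, -1] -> [10, -32, 54, 34, 48, 24, 58, 20, -7, 8] -> [58, 54, 48, 34, 24, 20, 10, 8, -7, -32] -> [-32, -7, 8, 10, 20, 24, 34, 48, 54, 58]
  [4, 30, -35, -44, 34] -> [34, -44, -35, 30, 4] -> [43, -35, -26, 39, 13] -> [43, 39, 13, -26, -35] -> [-35, -26, 13, 39, 43]
  [-50, -28, 0, 9, -25, -36, 16, 25, -5] -> [-5, 25, 16, -36, -25, 9, 0, -28, -50] -> [4, 34, 25, -27, -16, 18, 9, -19, -41] -> [34, 25, 18, 9, 4, -16, -19, -27, -41] -> [-41, -27, -19, -16, 4, 9, 18, 25, 34]
  [-46, 1, 5] -> [5, 1, -46] -> [14, 10, -37] -> [14, 10, -37] -> [-37, 10, 14]
  [-21, 36, -23, 46, 35, 6, 37, -26] -> [-26, 37, 6, 35, 46, -23, 36, -21] -> [-17, 46, 15, 44, 55, -14, 45, -12] -> [55, 46, 45, 44, 15, -12, -14, -17] -> [-17, -14, -12, 15, 44, 45, 46, 55]
  [-13, -45, -19, -32, 13, 13, -34] -> [-34, 13, 13, -32, -19, -45, -13] -> [-25, 22, 22, -23, -10, -36, -4] -> [22, 22, -4, -10, -23, -25, -36] -> [-36, -25, -23, -10, -4, 22, 22]

[-32, -7, 8, 10, 20, 24, 34, 48, 54, 58]; [-35, -26, 13, 39, 43]; [-41, -27, -19, -16, 4, 9, 18, 25, 34]; [-37, 10, 14]; [-17, -14, -12, 15, 44, 45, 46, 55]; [-36, -25, -23, -10, -4, 22, 22]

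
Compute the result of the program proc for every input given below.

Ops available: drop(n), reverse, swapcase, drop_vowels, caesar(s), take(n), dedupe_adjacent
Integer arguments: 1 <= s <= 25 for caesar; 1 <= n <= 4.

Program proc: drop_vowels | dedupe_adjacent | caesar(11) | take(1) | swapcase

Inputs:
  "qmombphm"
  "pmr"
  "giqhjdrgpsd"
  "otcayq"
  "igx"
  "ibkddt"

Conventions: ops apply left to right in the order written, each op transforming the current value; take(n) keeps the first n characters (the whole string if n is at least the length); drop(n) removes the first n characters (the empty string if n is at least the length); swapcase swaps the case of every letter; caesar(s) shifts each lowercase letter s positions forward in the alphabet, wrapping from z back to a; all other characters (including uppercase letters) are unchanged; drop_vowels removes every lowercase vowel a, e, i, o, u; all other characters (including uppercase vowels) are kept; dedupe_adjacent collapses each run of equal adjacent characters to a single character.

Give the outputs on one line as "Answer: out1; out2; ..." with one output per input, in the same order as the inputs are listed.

Execution, op by op:
  "qmombphm" -> "qmmbphm" -> "qmbphm" -> "bxmasx" -> "b" -> "B"
  "pmr" -> "pmr" -> "pmr" -> "axc" -> "a" -> "A"
  "giqhjdrgpsd" -> "gqhjdrgpsd" -> "gqhjdrgpsd" -> "rbsuocrado" -> "r" -> "R"
  "otcayq" -> "tcyq" -> "tcyq" -> "enjb" -> "e" -> "E"
  "igx" -> "gx" -> "gx" -> "ri" -> "r" -> "R"
  "ibkddt" -> "bkddt" -> "bkdt" -> "mvoe" -> "m" -> "M"

"B"; "A"; "R"; "E"; "R"; "M"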